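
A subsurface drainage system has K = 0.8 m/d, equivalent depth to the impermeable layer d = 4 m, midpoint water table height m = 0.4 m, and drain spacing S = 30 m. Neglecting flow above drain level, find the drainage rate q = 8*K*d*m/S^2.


q = 8*K*d*m/S^2
q = 8*0.8*4*0.4/30^2
q = 10.2400 / 900

0.0114 m/d


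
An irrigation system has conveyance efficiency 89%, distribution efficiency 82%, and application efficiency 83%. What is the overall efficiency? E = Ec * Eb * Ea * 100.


Ec = 0.89, Eb = 0.82, Ea = 0.83
E = 0.89 * 0.82 * 0.83 * 100 = 60.5734%

60.5734 %


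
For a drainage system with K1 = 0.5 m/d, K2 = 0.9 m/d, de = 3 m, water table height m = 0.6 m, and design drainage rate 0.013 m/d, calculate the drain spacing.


S^2 = 8*K2*de*m/q + 4*K1*m^2/q
S^2 = 8*0.9*3*0.6/0.013 + 4*0.5*0.6^2/0.013
S = sqrt(1052.3077)

32.4393 m


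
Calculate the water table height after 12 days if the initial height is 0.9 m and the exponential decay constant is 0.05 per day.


m = m0 * exp(-k*t)
m = 0.9 * exp(-0.05 * 12)
m = 0.9 * exp(-0.6000)

0.4939 m


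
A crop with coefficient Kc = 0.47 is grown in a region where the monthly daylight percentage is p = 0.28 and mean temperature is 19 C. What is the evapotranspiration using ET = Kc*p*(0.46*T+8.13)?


ET = Kc * p * (0.46*T + 8.13)
ET = 0.47 * 0.28 * (0.46*19 + 8.13)
ET = 0.47 * 0.28 * 16.8700

2.2201 mm/day


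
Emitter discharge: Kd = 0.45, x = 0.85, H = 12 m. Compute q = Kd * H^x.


q = Kd * H^x = 0.45 * 12^0.85 = 0.45 * 8.266165

3.7198 L/h


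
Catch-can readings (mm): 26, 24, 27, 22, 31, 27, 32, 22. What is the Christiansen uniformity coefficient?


mean = 26.375000 mm
MAD = 2.875000 mm
CU = (1 - 2.875000/26.375000)*100

89.0995 %


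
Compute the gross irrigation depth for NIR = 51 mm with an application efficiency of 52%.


Ea = 52% = 0.52
GID = NIR / Ea = 51 / 0.52 = 98.0769 mm

98.0769 mm


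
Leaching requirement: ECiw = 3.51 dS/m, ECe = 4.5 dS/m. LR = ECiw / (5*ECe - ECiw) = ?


LR = ECiw / (5*ECe - ECiw)
LR = 3.51 / (5*4.5 - 3.51)
LR = 3.51 / 18.9900

0.1848


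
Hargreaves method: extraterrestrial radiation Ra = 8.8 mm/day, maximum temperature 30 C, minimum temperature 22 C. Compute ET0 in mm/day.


Tmean = (Tmax + Tmin)/2 = (30 + 22)/2 = 26.0
ET0 = 0.0023 * 8.8 * (26.0 + 17.8) * sqrt(30 - 22)
ET0 = 0.0023 * 8.8 * 43.8 * 2.828427

2.5074 mm/day


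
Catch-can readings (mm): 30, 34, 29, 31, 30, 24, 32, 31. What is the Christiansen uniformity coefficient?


mean = 30.125000 mm
MAD = 1.875000 mm
CU = (1 - 1.875000/30.125000)*100

93.7759 %


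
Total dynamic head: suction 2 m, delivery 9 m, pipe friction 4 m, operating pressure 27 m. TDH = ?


TDH = Hs + Hd + hf + Hp = 2 + 9 + 4 + 27 = 42

42 m


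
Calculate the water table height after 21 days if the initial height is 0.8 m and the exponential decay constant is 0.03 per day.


m = m0 * exp(-k*t)
m = 0.8 * exp(-0.03 * 21)
m = 0.8 * exp(-0.6300)

0.4261 m


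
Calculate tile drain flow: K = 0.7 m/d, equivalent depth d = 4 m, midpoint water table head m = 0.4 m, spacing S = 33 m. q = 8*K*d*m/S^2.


q = 8*K*d*m/S^2
q = 8*0.7*4*0.4/33^2
q = 8.9600 / 1089

0.0082 m/d


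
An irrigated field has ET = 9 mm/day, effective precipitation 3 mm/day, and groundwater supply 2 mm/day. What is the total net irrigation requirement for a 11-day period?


Daily deficit = ET - Pe - GW = 9 - 3 - 2 = 4 mm/day
NIR = 4 * 11 = 44 mm

44.0000 mm


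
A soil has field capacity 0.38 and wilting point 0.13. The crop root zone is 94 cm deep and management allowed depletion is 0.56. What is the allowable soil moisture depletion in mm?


SMD = (FC - PWP) * d * MAD * 10
SMD = (0.38 - 0.13) * 94 * 0.56 * 10
SMD = 0.2500 * 94 * 0.56 * 10

131.6000 mm


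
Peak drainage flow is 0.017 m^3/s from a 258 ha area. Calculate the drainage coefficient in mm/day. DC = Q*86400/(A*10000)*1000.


DC = Q * 86400 / (A * 10000) * 1000
DC = 0.017 * 86400 / (258 * 10000) * 1000
DC = 1468800.0000 / 2580000

0.5693 mm/day


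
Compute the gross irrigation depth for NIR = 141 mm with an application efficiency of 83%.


Ea = 83% = 0.83
GID = NIR / Ea = 141 / 0.83 = 169.8795 mm

169.8795 mm


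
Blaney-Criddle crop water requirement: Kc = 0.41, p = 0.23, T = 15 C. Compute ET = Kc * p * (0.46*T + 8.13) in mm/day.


ET = Kc * p * (0.46*T + 8.13)
ET = 0.41 * 0.23 * (0.46*15 + 8.13)
ET = 0.41 * 0.23 * 15.0300

1.4173 mm/day


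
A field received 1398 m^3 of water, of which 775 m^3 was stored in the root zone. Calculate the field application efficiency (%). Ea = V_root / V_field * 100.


Ea = V_root / V_field * 100 = 775 / 1398 * 100 = 55.4363%

55.4363 %


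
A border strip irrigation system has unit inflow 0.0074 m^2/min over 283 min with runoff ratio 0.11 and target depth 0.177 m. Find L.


L = q*t/((1+r)*Z)
L = 0.0074*283/((1+0.11)*0.177)
L = 2.0942/0.19647

10.6591 m


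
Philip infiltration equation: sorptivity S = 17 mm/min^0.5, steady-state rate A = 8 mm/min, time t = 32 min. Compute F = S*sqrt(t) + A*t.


F = S*sqrt(t) + A*t
F = 17*sqrt(32) + 8*32
F = 17*5.656854 + 256

352.1665 mm


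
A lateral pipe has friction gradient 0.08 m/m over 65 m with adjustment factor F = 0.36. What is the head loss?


hf = J * L * F = 0.08 * 65 * 0.36 = 1.8720 m

1.8720 m


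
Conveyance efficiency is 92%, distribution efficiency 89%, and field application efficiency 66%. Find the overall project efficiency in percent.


Ec = 0.92, Eb = 0.89, Ea = 0.66
E = 0.92 * 0.89 * 0.66 * 100 = 54.0408%

54.0408 %


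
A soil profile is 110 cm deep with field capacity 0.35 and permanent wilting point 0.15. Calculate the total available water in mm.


AWC = (FC - PWP) * d * 10
AWC = (0.35 - 0.15) * 110 * 10
AWC = 0.2000 * 110 * 10

220.0000 mm


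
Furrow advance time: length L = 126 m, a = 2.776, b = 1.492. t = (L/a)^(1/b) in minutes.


t = (L/a)^(1/b)
t = (126/2.776)^(1/1.492)
t = 45.389049^(1/1.492)

12.8990 min


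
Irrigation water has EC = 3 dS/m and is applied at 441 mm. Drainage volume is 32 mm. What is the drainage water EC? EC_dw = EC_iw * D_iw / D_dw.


EC_dw = EC_iw * D_iw / D_dw
EC_dw = 3 * 441 / 32
EC_dw = 1323 / 32

41.3438 dS/m


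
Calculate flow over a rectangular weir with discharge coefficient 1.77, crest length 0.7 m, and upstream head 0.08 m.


Q = C * L * H^(3/2) = 1.77 * 0.7 * 0.08^1.5 = 1.77 * 0.7 * 0.022627

0.0280 m^3/s


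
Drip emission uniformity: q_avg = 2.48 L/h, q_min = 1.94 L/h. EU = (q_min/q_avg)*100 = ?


EU = (q_min/q_avg)*100 = (1.94/2.48)*100 = 78.2258%

78.2258 %


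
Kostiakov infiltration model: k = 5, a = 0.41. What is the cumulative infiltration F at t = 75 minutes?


F = k * t^a = 5 * 75^0.41
F = 5 * 5.871852

29.3593 mm


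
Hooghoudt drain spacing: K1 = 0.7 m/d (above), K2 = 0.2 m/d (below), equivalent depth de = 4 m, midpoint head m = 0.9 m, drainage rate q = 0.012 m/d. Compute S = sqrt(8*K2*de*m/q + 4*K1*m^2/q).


S^2 = 8*K2*de*m/q + 4*K1*m^2/q
S^2 = 8*0.2*4*0.9/0.012 + 4*0.7*0.9^2/0.012
S = sqrt(669.0000)

25.8650 m


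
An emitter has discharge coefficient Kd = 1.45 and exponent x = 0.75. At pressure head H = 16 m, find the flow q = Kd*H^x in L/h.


q = Kd * H^x = 1.45 * 16^0.75 = 1.45 * 8.000000

11.6000 L/h


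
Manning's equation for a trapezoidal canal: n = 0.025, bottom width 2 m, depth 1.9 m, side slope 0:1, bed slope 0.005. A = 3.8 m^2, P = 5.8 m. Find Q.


R = A/P = 3.8/5.8 = 0.655172
Q = (1/0.025) * 3.8 * 0.655172^(2/3) * 0.005^0.5

8.1077 m^3/s


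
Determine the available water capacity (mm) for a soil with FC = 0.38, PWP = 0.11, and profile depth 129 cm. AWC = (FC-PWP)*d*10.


AWC = (FC - PWP) * d * 10
AWC = (0.38 - 0.11) * 129 * 10
AWC = 0.2700 * 129 * 10

348.3000 mm


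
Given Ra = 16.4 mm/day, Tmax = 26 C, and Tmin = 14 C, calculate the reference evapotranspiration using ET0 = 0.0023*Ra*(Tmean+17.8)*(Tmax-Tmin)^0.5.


Tmean = (Tmax + Tmin)/2 = (26 + 14)/2 = 20.0
ET0 = 0.0023 * 16.4 * (20.0 + 17.8) * sqrt(26 - 14)
ET0 = 0.0023 * 16.4 * 37.8 * 3.464102

4.9392 mm/day


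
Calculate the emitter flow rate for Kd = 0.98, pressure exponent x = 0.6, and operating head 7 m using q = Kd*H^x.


q = Kd * H^x = 0.98 * 7^0.6 = 0.98 * 3.214096

3.1498 L/h


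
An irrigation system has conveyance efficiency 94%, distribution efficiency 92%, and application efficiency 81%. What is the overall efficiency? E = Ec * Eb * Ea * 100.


Ec = 0.94, Eb = 0.92, Ea = 0.81
E = 0.94 * 0.92 * 0.81 * 100 = 70.0488%

70.0488 %


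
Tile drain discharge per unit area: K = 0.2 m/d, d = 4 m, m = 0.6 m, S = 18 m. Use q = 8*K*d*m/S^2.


q = 8*K*d*m/S^2
q = 8*0.2*4*0.6/18^2
q = 3.8400 / 324

0.0119 m/d


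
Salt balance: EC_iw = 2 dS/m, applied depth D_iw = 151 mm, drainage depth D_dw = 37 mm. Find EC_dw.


EC_dw = EC_iw * D_iw / D_dw
EC_dw = 2 * 151 / 37
EC_dw = 302 / 37

8.1622 dS/m


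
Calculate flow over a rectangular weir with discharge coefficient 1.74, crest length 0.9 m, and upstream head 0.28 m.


Q = C * L * H^(3/2) = 1.74 * 0.9 * 0.28^1.5 = 1.74 * 0.9 * 0.148162

0.2320 m^3/s


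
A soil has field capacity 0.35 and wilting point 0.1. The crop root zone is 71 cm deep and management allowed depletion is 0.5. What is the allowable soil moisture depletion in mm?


SMD = (FC - PWP) * d * MAD * 10
SMD = (0.35 - 0.1) * 71 * 0.5 * 10
SMD = 0.2500 * 71 * 0.5 * 10

88.7500 mm


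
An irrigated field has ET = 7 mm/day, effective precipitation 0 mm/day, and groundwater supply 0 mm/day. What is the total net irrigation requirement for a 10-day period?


Daily deficit = ET - Pe - GW = 7 - 0 - 0 = 7 mm/day
NIR = 7 * 10 = 70 mm

70.0000 mm


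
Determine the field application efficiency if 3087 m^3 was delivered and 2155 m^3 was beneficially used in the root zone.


Ea = V_root / V_field * 100 = 2155 / 3087 * 100 = 69.8089%

69.8089 %


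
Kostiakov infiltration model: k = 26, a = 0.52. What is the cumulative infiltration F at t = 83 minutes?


F = k * t^a = 26 * 83^0.52
F = 26 * 9.952235

258.7581 mm


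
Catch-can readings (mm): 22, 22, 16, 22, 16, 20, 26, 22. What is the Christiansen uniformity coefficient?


mean = 20.750000 mm
MAD = 2.562500 mm
CU = (1 - 2.562500/20.750000)*100

87.6506 %


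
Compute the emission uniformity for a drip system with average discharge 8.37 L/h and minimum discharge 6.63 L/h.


EU = (q_min/q_avg)*100 = (6.63/8.37)*100 = 79.2115%

79.2115 %


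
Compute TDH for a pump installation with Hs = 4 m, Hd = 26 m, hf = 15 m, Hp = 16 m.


TDH = Hs + Hd + hf + Hp = 4 + 26 + 15 + 16 = 61

61 m


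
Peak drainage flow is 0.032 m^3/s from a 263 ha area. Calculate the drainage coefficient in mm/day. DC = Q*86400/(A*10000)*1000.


DC = Q * 86400 / (A * 10000) * 1000
DC = 0.032 * 86400 / (263 * 10000) * 1000
DC = 2764800.0000 / 2630000

1.0513 mm/day


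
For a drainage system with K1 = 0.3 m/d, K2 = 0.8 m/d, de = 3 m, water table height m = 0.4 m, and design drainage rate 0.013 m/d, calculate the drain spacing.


S^2 = 8*K2*de*m/q + 4*K1*m^2/q
S^2 = 8*0.8*3*0.4/0.013 + 4*0.3*0.4^2/0.013
S = sqrt(605.5385)

24.6077 m


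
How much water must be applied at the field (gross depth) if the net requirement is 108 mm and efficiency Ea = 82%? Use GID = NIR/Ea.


Ea = 82% = 0.82
GID = NIR / Ea = 108 / 0.82 = 131.7073 mm

131.7073 mm


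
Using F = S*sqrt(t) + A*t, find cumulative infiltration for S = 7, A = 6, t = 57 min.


F = S*sqrt(t) + A*t
F = 7*sqrt(57) + 6*57
F = 7*7.549834 + 342

394.8488 mm


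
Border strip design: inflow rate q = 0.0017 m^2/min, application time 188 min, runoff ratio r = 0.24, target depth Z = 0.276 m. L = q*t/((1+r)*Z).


L = q*t/((1+r)*Z)
L = 0.0017*188/((1+0.24)*0.276)
L = 0.3196/0.34224

0.9338 m


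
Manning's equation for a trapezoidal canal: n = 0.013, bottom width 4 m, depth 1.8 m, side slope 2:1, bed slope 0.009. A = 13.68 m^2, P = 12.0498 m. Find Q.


R = A/P = 13.68/12.0498 = 1.135289
Q = (1/0.013) * 13.68 * 1.135289^(2/3) * 0.009^0.5

108.6430 m^3/s


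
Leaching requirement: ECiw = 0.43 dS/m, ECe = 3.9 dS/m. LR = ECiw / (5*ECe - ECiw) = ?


LR = ECiw / (5*ECe - ECiw)
LR = 0.43 / (5*3.9 - 0.43)
LR = 0.43 / 19.0700

0.0225


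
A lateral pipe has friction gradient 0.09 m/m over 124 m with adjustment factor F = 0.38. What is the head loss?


hf = J * L * F = 0.09 * 124 * 0.38 = 4.2408 m

4.2408 m


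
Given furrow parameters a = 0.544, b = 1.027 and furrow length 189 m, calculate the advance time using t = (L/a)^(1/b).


t = (L/a)^(1/b)
t = (189/0.544)^(1/1.027)
t = 347.426471^(1/1.027)

297.8950 min


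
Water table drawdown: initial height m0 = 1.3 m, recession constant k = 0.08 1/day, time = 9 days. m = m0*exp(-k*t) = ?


m = m0 * exp(-k*t)
m = 1.3 * exp(-0.08 * 9)
m = 1.3 * exp(-0.7200)

0.6328 m


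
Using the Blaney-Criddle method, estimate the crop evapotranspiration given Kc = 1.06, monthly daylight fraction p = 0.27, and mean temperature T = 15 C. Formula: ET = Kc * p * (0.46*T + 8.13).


ET = Kc * p * (0.46*T + 8.13)
ET = 1.06 * 0.27 * (0.46*15 + 8.13)
ET = 1.06 * 0.27 * 15.0300

4.3016 mm/day


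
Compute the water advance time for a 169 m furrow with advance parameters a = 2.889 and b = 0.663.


t = (L/a)^(1/b)
t = (169/2.889)^(1/0.663)
t = 58.497750^(1/0.663)

462.7733 min


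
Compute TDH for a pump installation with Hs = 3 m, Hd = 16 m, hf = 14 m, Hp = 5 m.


TDH = Hs + Hd + hf + Hp = 3 + 16 + 14 + 5 = 38

38 m


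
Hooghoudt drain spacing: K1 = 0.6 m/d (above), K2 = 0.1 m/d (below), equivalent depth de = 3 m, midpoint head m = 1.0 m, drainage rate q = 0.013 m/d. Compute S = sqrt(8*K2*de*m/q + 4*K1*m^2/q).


S^2 = 8*K2*de*m/q + 4*K1*m^2/q
S^2 = 8*0.1*3*1.0/0.013 + 4*0.6*1.0^2/0.013
S = sqrt(369.2308)

19.2154 m


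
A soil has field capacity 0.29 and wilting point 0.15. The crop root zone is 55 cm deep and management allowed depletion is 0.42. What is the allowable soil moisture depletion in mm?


SMD = (FC - PWP) * d * MAD * 10
SMD = (0.29 - 0.15) * 55 * 0.42 * 10
SMD = 0.1400 * 55 * 0.42 * 10

32.3400 mm


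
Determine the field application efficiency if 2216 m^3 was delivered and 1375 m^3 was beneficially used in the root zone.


Ea = V_root / V_field * 100 = 1375 / 2216 * 100 = 62.0487%

62.0487 %


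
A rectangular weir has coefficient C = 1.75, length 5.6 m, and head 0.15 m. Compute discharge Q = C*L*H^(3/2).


Q = C * L * H^(3/2) = 1.75 * 5.6 * 0.15^1.5 = 1.75 * 5.6 * 0.058095

0.5693 m^3/s


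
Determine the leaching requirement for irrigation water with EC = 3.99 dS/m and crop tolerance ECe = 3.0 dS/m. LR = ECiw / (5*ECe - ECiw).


LR = ECiw / (5*ECe - ECiw)
LR = 3.99 / (5*3.0 - 3.99)
LR = 3.99 / 11.0100

0.3624


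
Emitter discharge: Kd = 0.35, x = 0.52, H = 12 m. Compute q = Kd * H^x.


q = Kd * H^x = 0.35 * 12^0.52 = 0.35 * 3.640611

1.2742 L/h


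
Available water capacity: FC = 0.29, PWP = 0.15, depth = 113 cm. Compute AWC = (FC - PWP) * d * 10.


AWC = (FC - PWP) * d * 10
AWC = (0.29 - 0.15) * 113 * 10
AWC = 0.1400 * 113 * 10

158.2000 mm


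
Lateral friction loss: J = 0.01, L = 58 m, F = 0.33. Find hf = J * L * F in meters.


hf = J * L * F = 0.01 * 58 * 0.33 = 0.1914 m

0.1914 m


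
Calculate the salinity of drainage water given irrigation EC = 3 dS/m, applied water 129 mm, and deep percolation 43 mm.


EC_dw = EC_iw * D_iw / D_dw
EC_dw = 3 * 129 / 43
EC_dw = 387 / 43

9.0000 dS/m


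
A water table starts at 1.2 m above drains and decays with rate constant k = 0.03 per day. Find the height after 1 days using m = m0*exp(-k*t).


m = m0 * exp(-k*t)
m = 1.2 * exp(-0.03 * 1)
m = 1.2 * exp(-0.0300)

1.1645 m


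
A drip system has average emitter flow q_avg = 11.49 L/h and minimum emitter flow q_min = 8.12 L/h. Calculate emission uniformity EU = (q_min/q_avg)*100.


EU = (q_min/q_avg)*100 = (8.12/11.49)*100 = 70.6701%

70.6701 %


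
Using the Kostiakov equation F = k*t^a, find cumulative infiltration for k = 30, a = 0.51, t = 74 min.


F = k * t^a = 30 * 74^0.51
F = 30 * 8.980658

269.4197 mm


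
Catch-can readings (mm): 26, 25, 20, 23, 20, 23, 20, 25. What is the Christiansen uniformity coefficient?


mean = 22.750000 mm
MAD = 2.062500 mm
CU = (1 - 2.062500/22.750000)*100

90.9341 %


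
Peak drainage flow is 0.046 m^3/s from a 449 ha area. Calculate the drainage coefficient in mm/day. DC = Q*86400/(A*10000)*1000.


DC = Q * 86400 / (A * 10000) * 1000
DC = 0.046 * 86400 / (449 * 10000) * 1000
DC = 3974400.0000 / 4490000

0.8852 mm/day


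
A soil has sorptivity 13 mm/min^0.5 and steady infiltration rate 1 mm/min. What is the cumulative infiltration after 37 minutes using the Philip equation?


F = S*sqrt(t) + A*t
F = 13*sqrt(37) + 1*37
F = 13*6.082763 + 37

116.0759 mm


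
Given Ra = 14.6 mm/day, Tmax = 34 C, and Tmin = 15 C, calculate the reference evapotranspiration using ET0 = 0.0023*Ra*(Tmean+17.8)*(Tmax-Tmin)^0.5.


Tmean = (Tmax + Tmin)/2 = (34 + 15)/2 = 24.5
ET0 = 0.0023 * 14.6 * (24.5 + 17.8) * sqrt(34 - 15)
ET0 = 0.0023 * 14.6 * 42.3 * 4.358899

6.1915 mm/day


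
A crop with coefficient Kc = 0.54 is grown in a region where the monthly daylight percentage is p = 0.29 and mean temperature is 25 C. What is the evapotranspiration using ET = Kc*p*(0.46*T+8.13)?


ET = Kc * p * (0.46*T + 8.13)
ET = 0.54 * 0.29 * (0.46*25 + 8.13)
ET = 0.54 * 0.29 * 19.6300

3.0741 mm/day


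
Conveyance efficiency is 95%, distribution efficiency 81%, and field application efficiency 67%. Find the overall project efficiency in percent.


Ec = 0.95, Eb = 0.81, Ea = 0.67
E = 0.95 * 0.81 * 0.67 * 100 = 51.5565%

51.5565 %


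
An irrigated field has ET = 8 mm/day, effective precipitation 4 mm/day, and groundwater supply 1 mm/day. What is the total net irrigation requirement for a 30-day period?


Daily deficit = ET - Pe - GW = 8 - 4 - 1 = 3 mm/day
NIR = 3 * 30 = 90 mm

90.0000 mm


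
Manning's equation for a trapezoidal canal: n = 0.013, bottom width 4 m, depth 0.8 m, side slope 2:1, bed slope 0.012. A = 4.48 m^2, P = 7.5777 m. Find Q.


R = A/P = 4.48/7.5777 = 0.591208
Q = (1/0.013) * 4.48 * 0.591208^(2/3) * 0.012^0.5

26.5921 m^3/s


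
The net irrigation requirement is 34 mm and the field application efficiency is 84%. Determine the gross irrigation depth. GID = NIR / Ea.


Ea = 84% = 0.84
GID = NIR / Ea = 34 / 0.84 = 40.4762 mm

40.4762 mm


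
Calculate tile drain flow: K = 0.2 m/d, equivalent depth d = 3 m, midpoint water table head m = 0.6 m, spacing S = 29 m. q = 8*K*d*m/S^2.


q = 8*K*d*m/S^2
q = 8*0.2*3*0.6/29^2
q = 2.8800 / 841

0.0034 m/d


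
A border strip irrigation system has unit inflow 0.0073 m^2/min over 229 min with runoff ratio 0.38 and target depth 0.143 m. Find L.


L = q*t/((1+r)*Z)
L = 0.0073*229/((1+0.38)*0.143)
L = 1.6717/0.19734

8.4712 m


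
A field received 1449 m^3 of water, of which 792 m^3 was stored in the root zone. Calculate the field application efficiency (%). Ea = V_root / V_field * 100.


Ea = V_root / V_field * 100 = 792 / 1449 * 100 = 54.6584%

54.6584 %


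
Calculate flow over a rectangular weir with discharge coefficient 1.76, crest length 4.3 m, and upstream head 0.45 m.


Q = C * L * H^(3/2) = 1.76 * 4.3 * 0.45^1.5 = 1.76 * 4.3 * 0.301869

2.2845 m^3/s


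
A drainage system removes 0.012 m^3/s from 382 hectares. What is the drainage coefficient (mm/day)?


DC = Q * 86400 / (A * 10000) * 1000
DC = 0.012 * 86400 / (382 * 10000) * 1000
DC = 1036800.0000 / 3820000

0.2714 mm/day


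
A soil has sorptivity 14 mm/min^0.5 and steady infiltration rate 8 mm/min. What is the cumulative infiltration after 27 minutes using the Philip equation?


F = S*sqrt(t) + A*t
F = 14*sqrt(27) + 8*27
F = 14*5.196152 + 216

288.7461 mm


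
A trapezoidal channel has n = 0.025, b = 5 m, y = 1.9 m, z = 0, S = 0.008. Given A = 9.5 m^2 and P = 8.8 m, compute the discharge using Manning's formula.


R = A/P = 9.5/8.8 = 1.079545
Q = (1/0.025) * 9.5 * 1.079545^(2/3) * 0.008^0.5

35.7675 m^3/s


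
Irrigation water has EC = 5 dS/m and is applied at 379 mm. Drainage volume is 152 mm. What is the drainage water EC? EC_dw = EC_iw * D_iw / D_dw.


EC_dw = EC_iw * D_iw / D_dw
EC_dw = 5 * 379 / 152
EC_dw = 1895 / 152

12.4671 dS/m


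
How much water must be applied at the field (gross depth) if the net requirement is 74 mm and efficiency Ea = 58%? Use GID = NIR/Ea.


Ea = 58% = 0.58
GID = NIR / Ea = 74 / 0.58 = 127.5862 mm

127.5862 mm


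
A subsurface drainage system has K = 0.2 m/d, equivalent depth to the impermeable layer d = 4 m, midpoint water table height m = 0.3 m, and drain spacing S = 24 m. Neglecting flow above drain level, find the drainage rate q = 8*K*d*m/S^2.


q = 8*K*d*m/S^2
q = 8*0.2*4*0.3/24^2
q = 1.9200 / 576

0.0033 m/d


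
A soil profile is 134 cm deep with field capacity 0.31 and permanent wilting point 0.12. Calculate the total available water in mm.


AWC = (FC - PWP) * d * 10
AWC = (0.31 - 0.12) * 134 * 10
AWC = 0.1900 * 134 * 10

254.6000 mm


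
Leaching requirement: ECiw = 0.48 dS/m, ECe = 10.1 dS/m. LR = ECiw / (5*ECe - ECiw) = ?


LR = ECiw / (5*ECe - ECiw)
LR = 0.48 / (5*10.1 - 0.48)
LR = 0.48 / 50.0200

0.0096


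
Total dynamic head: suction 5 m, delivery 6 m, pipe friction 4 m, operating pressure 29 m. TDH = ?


TDH = Hs + Hd + hf + Hp = 5 + 6 + 4 + 29 = 44

44 m


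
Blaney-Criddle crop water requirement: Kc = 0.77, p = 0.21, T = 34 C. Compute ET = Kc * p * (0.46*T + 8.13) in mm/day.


ET = Kc * p * (0.46*T + 8.13)
ET = 0.77 * 0.21 * (0.46*34 + 8.13)
ET = 0.77 * 0.21 * 23.7700

3.8436 mm/day


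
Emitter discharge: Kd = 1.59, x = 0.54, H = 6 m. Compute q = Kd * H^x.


q = Kd * H^x = 1.59 * 6^0.54 = 1.59 * 2.631490

4.1841 L/h


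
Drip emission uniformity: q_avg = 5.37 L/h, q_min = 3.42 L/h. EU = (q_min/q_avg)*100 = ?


EU = (q_min/q_avg)*100 = (3.42/5.37)*100 = 63.6872%

63.6872 %


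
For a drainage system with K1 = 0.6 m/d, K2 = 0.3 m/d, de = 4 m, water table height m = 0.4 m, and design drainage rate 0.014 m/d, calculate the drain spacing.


S^2 = 8*K2*de*m/q + 4*K1*m^2/q
S^2 = 8*0.3*4*0.4/0.014 + 4*0.6*0.4^2/0.014
S = sqrt(301.7143)

17.3699 m


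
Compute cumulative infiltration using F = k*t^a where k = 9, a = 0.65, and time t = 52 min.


F = k * t^a = 9 * 52^0.65
F = 9 * 13.043741

117.3937 mm


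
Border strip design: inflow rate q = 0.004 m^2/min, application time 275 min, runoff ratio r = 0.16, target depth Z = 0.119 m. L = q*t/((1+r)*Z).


L = q*t/((1+r)*Z)
L = 0.004*275/((1+0.16)*0.119)
L = 1.1/0.13804

7.9687 m


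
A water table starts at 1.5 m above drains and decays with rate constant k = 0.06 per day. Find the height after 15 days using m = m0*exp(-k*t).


m = m0 * exp(-k*t)
m = 1.5 * exp(-0.06 * 15)
m = 1.5 * exp(-0.9000)

0.6099 m


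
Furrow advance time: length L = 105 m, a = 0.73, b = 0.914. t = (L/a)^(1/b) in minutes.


t = (L/a)^(1/b)
t = (105/0.73)^(1/0.914)
t = 143.835616^(1/0.914)

229.5642 min


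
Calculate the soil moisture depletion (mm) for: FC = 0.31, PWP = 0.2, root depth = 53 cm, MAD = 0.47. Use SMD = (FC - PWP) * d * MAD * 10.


SMD = (FC - PWP) * d * MAD * 10
SMD = (0.31 - 0.2) * 53 * 0.47 * 10
SMD = 0.1100 * 53 * 0.47 * 10

27.4010 mm


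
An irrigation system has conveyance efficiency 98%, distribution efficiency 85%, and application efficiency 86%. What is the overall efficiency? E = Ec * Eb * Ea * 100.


Ec = 0.98, Eb = 0.85, Ea = 0.86
E = 0.98 * 0.85 * 0.86 * 100 = 71.6380%

71.6380 %


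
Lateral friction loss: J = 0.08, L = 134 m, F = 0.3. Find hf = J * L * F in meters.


hf = J * L * F = 0.08 * 134 * 0.3 = 3.2160 m

3.2160 m


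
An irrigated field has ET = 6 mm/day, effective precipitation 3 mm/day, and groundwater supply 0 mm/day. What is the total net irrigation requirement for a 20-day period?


Daily deficit = ET - Pe - GW = 6 - 3 - 0 = 3 mm/day
NIR = 3 * 20 = 60 mm

60.0000 mm


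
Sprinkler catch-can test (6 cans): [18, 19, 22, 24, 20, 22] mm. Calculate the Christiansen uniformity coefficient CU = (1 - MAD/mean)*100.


mean = 20.833333 mm
MAD = 1.833333 mm
CU = (1 - 1.833333/20.833333)*100

91.2000 %


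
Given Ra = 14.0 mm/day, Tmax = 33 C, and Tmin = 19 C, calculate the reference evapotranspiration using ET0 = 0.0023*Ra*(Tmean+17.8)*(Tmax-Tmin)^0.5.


Tmean = (Tmax + Tmin)/2 = (33 + 19)/2 = 26.0
ET0 = 0.0023 * 14.0 * (26.0 + 17.8) * sqrt(33 - 19)
ET0 = 0.0023 * 14.0 * 43.8 * 3.741657

5.2771 mm/day


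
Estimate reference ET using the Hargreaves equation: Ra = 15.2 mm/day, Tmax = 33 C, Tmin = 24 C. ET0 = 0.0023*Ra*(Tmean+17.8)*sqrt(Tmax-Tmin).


Tmean = (Tmax + Tmin)/2 = (33 + 24)/2 = 28.5
ET0 = 0.0023 * 15.2 * (28.5 + 17.8) * sqrt(33 - 24)
ET0 = 0.0023 * 15.2 * 46.3 * 3.000000

4.8559 mm/day


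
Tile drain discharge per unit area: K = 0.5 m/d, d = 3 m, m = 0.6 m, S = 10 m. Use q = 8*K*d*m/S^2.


q = 8*K*d*m/S^2
q = 8*0.5*3*0.6/10^2
q = 7.2000 / 100

0.0720 m/d


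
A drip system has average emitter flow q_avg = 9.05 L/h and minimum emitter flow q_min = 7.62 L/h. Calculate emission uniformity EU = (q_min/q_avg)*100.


EU = (q_min/q_avg)*100 = (7.62/9.05)*100 = 84.1989%

84.1989 %


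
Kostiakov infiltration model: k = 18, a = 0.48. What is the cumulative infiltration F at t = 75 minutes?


F = k * t^a = 18 * 75^0.48
F = 18 * 7.943820

142.9888 mm


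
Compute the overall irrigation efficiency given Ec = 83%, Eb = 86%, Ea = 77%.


Ec = 0.83, Eb = 0.86, Ea = 0.77
E = 0.83 * 0.86 * 0.77 * 100 = 54.9626%

54.9626 %


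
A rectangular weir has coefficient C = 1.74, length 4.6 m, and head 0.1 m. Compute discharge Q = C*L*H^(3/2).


Q = C * L * H^(3/2) = 1.74 * 4.6 * 0.1^1.5 = 1.74 * 4.6 * 0.031623

0.2531 m^3/s


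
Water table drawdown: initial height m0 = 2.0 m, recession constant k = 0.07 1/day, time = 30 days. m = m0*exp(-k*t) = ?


m = m0 * exp(-k*t)
m = 2.0 * exp(-0.07 * 30)
m = 2.0 * exp(-2.1000)

0.2449 m


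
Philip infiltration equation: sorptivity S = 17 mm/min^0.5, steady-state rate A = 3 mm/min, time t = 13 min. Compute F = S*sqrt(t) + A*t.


F = S*sqrt(t) + A*t
F = 17*sqrt(13) + 3*13
F = 17*3.605551 + 39

100.2944 mm


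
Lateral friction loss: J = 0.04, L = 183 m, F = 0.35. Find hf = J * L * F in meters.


hf = J * L * F = 0.04 * 183 * 0.35 = 2.5620 m

2.5620 m


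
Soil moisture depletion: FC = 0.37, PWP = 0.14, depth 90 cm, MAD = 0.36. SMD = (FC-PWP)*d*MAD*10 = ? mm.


SMD = (FC - PWP) * d * MAD * 10
SMD = (0.37 - 0.14) * 90 * 0.36 * 10
SMD = 0.2300 * 90 * 0.36 * 10

74.5200 mm


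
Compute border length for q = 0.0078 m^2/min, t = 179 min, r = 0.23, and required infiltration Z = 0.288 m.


L = q*t/((1+r)*Z)
L = 0.0078*179/((1+0.23)*0.288)
L = 1.3962/0.35424

3.9414 m


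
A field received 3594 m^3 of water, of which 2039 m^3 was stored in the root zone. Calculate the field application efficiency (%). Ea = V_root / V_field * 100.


Ea = V_root / V_field * 100 = 2039 / 3594 * 100 = 56.7334%

56.7334 %


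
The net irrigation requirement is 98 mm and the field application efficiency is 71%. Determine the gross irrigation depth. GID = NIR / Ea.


Ea = 71% = 0.71
GID = NIR / Ea = 98 / 0.71 = 138.0282 mm

138.0282 mm


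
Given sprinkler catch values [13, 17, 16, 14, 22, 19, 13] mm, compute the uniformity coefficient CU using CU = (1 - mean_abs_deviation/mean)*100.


mean = 16.285714 mm
MAD = 2.612245 mm
CU = (1 - 2.612245/16.285714)*100

83.9599 %


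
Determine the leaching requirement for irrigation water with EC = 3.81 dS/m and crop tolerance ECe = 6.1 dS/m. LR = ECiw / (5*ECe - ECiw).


LR = ECiw / (5*ECe - ECiw)
LR = 3.81 / (5*6.1 - 3.81)
LR = 3.81 / 26.6900

0.1428


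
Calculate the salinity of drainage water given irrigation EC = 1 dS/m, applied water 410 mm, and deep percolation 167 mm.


EC_dw = EC_iw * D_iw / D_dw
EC_dw = 1 * 410 / 167
EC_dw = 410 / 167

2.4551 dS/m


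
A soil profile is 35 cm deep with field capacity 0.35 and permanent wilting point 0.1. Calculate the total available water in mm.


AWC = (FC - PWP) * d * 10
AWC = (0.35 - 0.1) * 35 * 10
AWC = 0.2500 * 35 * 10

87.5000 mm


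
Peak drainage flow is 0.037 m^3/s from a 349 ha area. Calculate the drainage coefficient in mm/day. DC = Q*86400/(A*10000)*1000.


DC = Q * 86400 / (A * 10000) * 1000
DC = 0.037 * 86400 / (349 * 10000) * 1000
DC = 3196800.0000 / 3490000

0.9160 mm/day


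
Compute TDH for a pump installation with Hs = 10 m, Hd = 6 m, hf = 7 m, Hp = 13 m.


TDH = Hs + Hd + hf + Hp = 10 + 6 + 7 + 13 = 36

36 m


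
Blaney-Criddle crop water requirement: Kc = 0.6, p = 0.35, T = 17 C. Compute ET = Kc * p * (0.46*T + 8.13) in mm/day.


ET = Kc * p * (0.46*T + 8.13)
ET = 0.6 * 0.35 * (0.46*17 + 8.13)
ET = 0.6 * 0.35 * 15.9500

3.3495 mm/day


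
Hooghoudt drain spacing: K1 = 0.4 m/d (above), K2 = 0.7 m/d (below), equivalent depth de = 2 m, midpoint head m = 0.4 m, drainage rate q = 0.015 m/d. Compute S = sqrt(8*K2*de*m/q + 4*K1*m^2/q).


S^2 = 8*K2*de*m/q + 4*K1*m^2/q
S^2 = 8*0.7*2*0.4/0.015 + 4*0.4*0.4^2/0.015
S = sqrt(315.7333)

17.7689 m


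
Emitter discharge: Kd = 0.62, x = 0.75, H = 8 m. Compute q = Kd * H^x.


q = Kd * H^x = 0.62 * 8^0.75 = 0.62 * 4.756828

2.9492 L/h


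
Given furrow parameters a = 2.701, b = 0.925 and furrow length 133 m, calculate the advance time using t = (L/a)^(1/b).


t = (L/a)^(1/b)
t = (133/2.701)^(1/0.925)
t = 49.241022^(1/0.925)

67.5372 min


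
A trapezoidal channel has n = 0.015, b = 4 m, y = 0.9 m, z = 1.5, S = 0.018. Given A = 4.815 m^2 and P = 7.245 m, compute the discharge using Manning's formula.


R = A/P = 4.815/7.245 = 0.664596
Q = (1/0.015) * 4.815 * 0.664596^(2/3) * 0.018^0.5

32.7979 m^3/s


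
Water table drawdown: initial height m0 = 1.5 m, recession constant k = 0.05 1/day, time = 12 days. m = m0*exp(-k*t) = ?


m = m0 * exp(-k*t)
m = 1.5 * exp(-0.05 * 12)
m = 1.5 * exp(-0.6000)

0.8232 m


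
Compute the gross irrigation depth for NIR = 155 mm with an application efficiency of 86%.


Ea = 86% = 0.86
GID = NIR / Ea = 155 / 0.86 = 180.2326 mm

180.2326 mm


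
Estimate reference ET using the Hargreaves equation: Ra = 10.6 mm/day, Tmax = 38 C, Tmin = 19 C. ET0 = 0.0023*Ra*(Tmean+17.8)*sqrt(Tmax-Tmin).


Tmean = (Tmax + Tmin)/2 = (38 + 19)/2 = 28.5
ET0 = 0.0023 * 10.6 * (28.5 + 17.8) * sqrt(38 - 19)
ET0 = 0.0023 * 10.6 * 46.3 * 4.358899

4.9203 mm/day


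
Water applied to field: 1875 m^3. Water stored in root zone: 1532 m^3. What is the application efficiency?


Ea = V_root / V_field * 100 = 1532 / 1875 * 100 = 81.7067%

81.7067 %


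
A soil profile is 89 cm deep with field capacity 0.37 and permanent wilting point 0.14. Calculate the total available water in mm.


AWC = (FC - PWP) * d * 10
AWC = (0.37 - 0.14) * 89 * 10
AWC = 0.2300 * 89 * 10

204.7000 mm


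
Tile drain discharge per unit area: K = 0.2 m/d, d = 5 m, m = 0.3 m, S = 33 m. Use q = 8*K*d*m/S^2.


q = 8*K*d*m/S^2
q = 8*0.2*5*0.3/33^2
q = 2.4000 / 1089

0.0022 m/d


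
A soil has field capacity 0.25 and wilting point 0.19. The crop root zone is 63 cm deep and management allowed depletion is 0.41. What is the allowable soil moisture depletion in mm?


SMD = (FC - PWP) * d * MAD * 10
SMD = (0.25 - 0.19) * 63 * 0.41 * 10
SMD = 0.0600 * 63 * 0.41 * 10

15.4980 mm


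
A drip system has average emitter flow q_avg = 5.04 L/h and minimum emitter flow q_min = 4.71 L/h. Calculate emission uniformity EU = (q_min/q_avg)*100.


EU = (q_min/q_avg)*100 = (4.71/5.04)*100 = 93.4524%

93.4524 %


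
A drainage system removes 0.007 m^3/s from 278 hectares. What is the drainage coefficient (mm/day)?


DC = Q * 86400 / (A * 10000) * 1000
DC = 0.007 * 86400 / (278 * 10000) * 1000
DC = 604800.0000 / 2780000

0.2176 mm/day


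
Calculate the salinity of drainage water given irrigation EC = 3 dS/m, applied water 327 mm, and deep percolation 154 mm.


EC_dw = EC_iw * D_iw / D_dw
EC_dw = 3 * 327 / 154
EC_dw = 981 / 154

6.3701 dS/m


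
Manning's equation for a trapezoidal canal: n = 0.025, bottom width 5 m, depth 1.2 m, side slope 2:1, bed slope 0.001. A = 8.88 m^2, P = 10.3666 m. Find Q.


R = A/P = 8.88/10.3666 = 0.856597
Q = (1/0.025) * 8.88 * 0.856597^(2/3) * 0.001^0.5

10.1311 m^3/s


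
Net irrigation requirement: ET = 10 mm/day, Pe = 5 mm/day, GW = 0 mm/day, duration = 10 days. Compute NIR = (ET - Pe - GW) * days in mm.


Daily deficit = ET - Pe - GW = 10 - 5 - 0 = 5 mm/day
NIR = 5 * 10 = 50 mm

50.0000 mm


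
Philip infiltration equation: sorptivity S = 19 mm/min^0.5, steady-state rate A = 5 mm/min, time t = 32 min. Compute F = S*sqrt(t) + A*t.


F = S*sqrt(t) + A*t
F = 19*sqrt(32) + 5*32
F = 19*5.656854 + 160

267.4802 mm


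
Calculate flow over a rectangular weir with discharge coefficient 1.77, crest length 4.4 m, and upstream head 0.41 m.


Q = C * L * H^(3/2) = 1.77 * 4.4 * 0.41^1.5 = 1.77 * 4.4 * 0.262528

2.0446 m^3/s


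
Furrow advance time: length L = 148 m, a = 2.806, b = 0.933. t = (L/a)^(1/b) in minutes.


t = (L/a)^(1/b)
t = (148/2.806)^(1/0.933)
t = 52.744120^(1/0.933)

70.1206 min


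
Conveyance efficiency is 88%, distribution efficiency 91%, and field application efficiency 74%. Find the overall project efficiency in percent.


Ec = 0.88, Eb = 0.91, Ea = 0.74
E = 0.88 * 0.91 * 0.74 * 100 = 59.2592%

59.2592 %


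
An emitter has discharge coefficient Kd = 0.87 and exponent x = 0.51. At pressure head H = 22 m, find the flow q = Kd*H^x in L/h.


q = Kd * H^x = 0.87 * 22^0.51 = 0.87 * 4.837663

4.2088 L/h


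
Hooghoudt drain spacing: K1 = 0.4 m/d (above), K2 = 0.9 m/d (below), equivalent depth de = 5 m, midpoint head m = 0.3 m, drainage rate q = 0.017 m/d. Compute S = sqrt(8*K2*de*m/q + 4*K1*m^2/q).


S^2 = 8*K2*de*m/q + 4*K1*m^2/q
S^2 = 8*0.9*5*0.3/0.017 + 4*0.4*0.3^2/0.017
S = sqrt(643.7647)

25.3725 m


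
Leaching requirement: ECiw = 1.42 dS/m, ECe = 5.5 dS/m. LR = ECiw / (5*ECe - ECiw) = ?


LR = ECiw / (5*ECe - ECiw)
LR = 1.42 / (5*5.5 - 1.42)
LR = 1.42 / 26.0800

0.0544


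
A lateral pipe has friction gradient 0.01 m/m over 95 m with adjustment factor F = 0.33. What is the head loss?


hf = J * L * F = 0.01 * 95 * 0.33 = 0.3135 m

0.3135 m


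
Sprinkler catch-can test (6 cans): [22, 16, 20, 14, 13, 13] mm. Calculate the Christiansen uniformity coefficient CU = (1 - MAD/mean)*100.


mean = 16.333333 mm
MAD = 3.111111 mm
CU = (1 - 3.111111/16.333333)*100

80.9524 %


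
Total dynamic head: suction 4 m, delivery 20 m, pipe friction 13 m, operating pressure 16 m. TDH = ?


TDH = Hs + Hd + hf + Hp = 4 + 20 + 13 + 16 = 53

53 m


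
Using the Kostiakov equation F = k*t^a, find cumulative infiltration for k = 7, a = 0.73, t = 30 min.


F = k * t^a = 7 * 30^0.73
F = 7 * 11.975634

83.8294 mm


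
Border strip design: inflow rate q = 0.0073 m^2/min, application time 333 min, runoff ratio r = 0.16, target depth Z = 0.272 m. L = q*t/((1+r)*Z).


L = q*t/((1+r)*Z)
L = 0.0073*333/((1+0.16)*0.272)
L = 2.4309/0.31552

7.7044 m


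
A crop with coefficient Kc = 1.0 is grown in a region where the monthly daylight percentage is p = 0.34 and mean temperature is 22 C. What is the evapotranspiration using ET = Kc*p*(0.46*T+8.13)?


ET = Kc * p * (0.46*T + 8.13)
ET = 1.0 * 0.34 * (0.46*22 + 8.13)
ET = 1.0 * 0.34 * 18.2500

6.2050 mm/day


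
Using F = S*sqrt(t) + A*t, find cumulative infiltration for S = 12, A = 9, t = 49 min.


F = S*sqrt(t) + A*t
F = 12*sqrt(49) + 9*49
F = 12*7.000000 + 441

525.0000 mm


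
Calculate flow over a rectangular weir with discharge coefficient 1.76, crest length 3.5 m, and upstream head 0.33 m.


Q = C * L * H^(3/2) = 1.76 * 3.5 * 0.33^1.5 = 1.76 * 3.5 * 0.189571

1.1678 m^3/s


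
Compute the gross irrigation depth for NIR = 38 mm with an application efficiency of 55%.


Ea = 55% = 0.55
GID = NIR / Ea = 38 / 0.55 = 69.0909 mm

69.0909 mm


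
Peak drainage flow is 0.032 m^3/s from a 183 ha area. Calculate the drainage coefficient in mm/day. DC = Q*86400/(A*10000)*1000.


DC = Q * 86400 / (A * 10000) * 1000
DC = 0.032 * 86400 / (183 * 10000) * 1000
DC = 2764800.0000 / 1830000

1.5108 mm/day


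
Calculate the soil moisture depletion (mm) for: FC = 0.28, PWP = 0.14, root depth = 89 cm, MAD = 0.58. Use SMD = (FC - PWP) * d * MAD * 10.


SMD = (FC - PWP) * d * MAD * 10
SMD = (0.28 - 0.14) * 89 * 0.58 * 10
SMD = 0.1400 * 89 * 0.58 * 10

72.2680 mm


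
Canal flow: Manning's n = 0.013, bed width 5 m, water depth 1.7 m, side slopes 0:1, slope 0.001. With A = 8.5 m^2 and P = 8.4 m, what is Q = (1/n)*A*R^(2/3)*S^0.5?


R = A/P = 8.5/8.4 = 1.011905
Q = (1/0.013) * 8.5 * 1.011905^(2/3) * 0.001^0.5

20.8402 m^3/s


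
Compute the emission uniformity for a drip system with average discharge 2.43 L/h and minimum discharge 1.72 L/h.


EU = (q_min/q_avg)*100 = (1.72/2.43)*100 = 70.7819%

70.7819 %


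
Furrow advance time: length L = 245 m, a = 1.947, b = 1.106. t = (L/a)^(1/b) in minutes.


t = (L/a)^(1/b)
t = (245/1.947)^(1/1.106)
t = 125.834617^(1/1.106)

79.1687 min


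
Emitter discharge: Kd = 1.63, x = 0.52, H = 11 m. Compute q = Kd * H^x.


q = Kd * H^x = 1.63 * 11^0.52 = 1.63 * 3.479559

5.6717 L/h


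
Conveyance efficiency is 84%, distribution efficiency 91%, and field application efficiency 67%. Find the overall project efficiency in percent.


Ec = 0.84, Eb = 0.91, Ea = 0.67
E = 0.84 * 0.91 * 0.67 * 100 = 51.2148%

51.2148 %


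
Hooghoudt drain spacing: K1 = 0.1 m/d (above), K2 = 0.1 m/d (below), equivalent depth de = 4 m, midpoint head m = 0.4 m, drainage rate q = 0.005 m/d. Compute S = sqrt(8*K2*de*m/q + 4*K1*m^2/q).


S^2 = 8*K2*de*m/q + 4*K1*m^2/q
S^2 = 8*0.1*4*0.4/0.005 + 4*0.1*0.4^2/0.005
S = sqrt(268.8000)

16.3951 m


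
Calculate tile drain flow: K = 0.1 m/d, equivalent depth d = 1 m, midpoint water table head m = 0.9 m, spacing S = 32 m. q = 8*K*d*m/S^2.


q = 8*K*d*m/S^2
q = 8*0.1*1*0.9/32^2
q = 0.7200 / 1024

7.0313e-04 m/d


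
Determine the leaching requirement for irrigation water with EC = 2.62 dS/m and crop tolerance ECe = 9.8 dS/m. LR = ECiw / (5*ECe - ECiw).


LR = ECiw / (5*ECe - ECiw)
LR = 2.62 / (5*9.8 - 2.62)
LR = 2.62 / 46.3800

0.0565


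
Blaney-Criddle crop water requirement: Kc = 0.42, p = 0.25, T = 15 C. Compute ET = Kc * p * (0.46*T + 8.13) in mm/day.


ET = Kc * p * (0.46*T + 8.13)
ET = 0.42 * 0.25 * (0.46*15 + 8.13)
ET = 0.42 * 0.25 * 15.0300

1.5782 mm/day


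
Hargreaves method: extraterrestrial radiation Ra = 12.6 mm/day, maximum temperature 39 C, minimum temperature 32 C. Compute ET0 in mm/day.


Tmean = (Tmax + Tmin)/2 = (39 + 32)/2 = 35.5
ET0 = 0.0023 * 12.6 * (35.5 + 17.8) * sqrt(39 - 32)
ET0 = 0.0023 * 12.6 * 53.3 * 2.645751

4.0867 mm/day


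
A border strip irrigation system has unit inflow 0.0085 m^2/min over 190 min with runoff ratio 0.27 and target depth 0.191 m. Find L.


L = q*t/((1+r)*Z)
L = 0.0085*190/((1+0.27)*0.191)
L = 1.615/0.24257

6.6579 m


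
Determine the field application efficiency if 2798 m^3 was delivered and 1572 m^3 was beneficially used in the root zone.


Ea = V_root / V_field * 100 = 1572 / 2798 * 100 = 56.1830%

56.1830 %


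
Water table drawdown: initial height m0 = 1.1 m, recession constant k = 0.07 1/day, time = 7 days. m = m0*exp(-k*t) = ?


m = m0 * exp(-k*t)
m = 1.1 * exp(-0.07 * 7)
m = 1.1 * exp(-0.4900)

0.6739 m


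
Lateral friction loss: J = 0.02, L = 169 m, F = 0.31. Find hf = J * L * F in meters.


hf = J * L * F = 0.02 * 169 * 0.31 = 1.0478 m

1.0478 m
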